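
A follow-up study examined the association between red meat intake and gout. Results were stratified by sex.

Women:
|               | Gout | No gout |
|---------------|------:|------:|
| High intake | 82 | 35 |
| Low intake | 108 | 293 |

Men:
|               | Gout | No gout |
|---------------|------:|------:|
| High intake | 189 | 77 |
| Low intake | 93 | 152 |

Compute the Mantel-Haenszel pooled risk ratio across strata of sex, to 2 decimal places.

RR_MH = Σ(aᵢ·n₀ᵢ/nᵢ) / Σ(cᵢ·n₁ᵢ/nᵢ), with n₁ᵢ = aᵢ+bᵢ (exposed), n₀ᵢ = cᵢ+dᵢ (unexposed), nᵢ = n₁ᵢ+n₀ᵢ.
Stratum 1 (Women): n₁ = 117, n₀ = 401, n = 518; a·n₀/n = 82·401/518 = 63.4788; c·n₁/n = 108·117/518 = 24.3938
Stratum 2 (Men): n₁ = 266, n₀ = 245, n = 511; a·n₀/n = 189·245/511 = 90.6164; c·n₁/n = 93·266/511 = 48.4110
RR_MH = (63.4788 + 90.6164) / (24.3938 + 48.4110) = 154.0952 / 72.8048 = 2.11655

2.12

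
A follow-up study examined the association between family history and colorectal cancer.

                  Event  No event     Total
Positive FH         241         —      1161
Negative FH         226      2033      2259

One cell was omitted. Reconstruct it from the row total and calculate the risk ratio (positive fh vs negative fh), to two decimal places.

The missing cell is in the exposed row: 1161 − 241 = 920.
So a = 241, b = 920, c = 226, d = 2033.
RR = [a/(a+b)] / [c/(c+d)] = (241/1161) / (226/2259) = 0.20758/0.10004 = 2.07488

2.07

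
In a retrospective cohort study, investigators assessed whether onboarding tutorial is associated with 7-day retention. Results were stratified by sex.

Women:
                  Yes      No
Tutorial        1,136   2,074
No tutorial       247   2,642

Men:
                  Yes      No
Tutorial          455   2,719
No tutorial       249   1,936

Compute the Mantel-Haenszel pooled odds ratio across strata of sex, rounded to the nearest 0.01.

3.12

OR_MH = Σ(aᵢdᵢ/nᵢ) / Σ(bᵢcᵢ/nᵢ), where nᵢ is the stratum total.
Stratum 1 (Women): n = 6099; a·d/n = 1136·2642/6099 = 492.0990; b·c/n = 2074·247/6099 = 83.9938
Stratum 2 (Men): n = 5359; a·d/n = 455·1936/5359 = 164.3740; b·c/n = 2719·249/5359 = 126.3353
OR_MH = (492.0990 + 164.3740) / (83.9938 + 126.3353) = 656.4730 / 210.3291 = 3.12117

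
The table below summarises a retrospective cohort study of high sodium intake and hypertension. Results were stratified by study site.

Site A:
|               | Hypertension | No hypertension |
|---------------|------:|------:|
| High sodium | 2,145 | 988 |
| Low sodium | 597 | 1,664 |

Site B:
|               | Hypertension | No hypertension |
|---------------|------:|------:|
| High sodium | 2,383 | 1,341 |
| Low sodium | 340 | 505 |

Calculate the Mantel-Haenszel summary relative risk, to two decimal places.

RR_MH = Σ(aᵢ·n₀ᵢ/nᵢ) / Σ(cᵢ·n₁ᵢ/nᵢ), with n₁ᵢ = aᵢ+bᵢ (exposed), n₀ᵢ = cᵢ+dᵢ (unexposed), nᵢ = n₁ᵢ+n₀ᵢ.
Stratum 1 (Site A): n₁ = 3133, n₀ = 2261, n = 5394; a·n₀/n = 2145·2261/5394 = 899.1185; c·n₁/n = 597·3133/5394 = 346.7558
Stratum 2 (Site B): n₁ = 3724, n₀ = 845, n = 4569; a·n₀/n = 2383·845/4569 = 440.7168; c·n₁/n = 340·3724/4569 = 277.1197
RR_MH = (899.1185 + 440.7168) / (346.7558 + 277.1197) = 1339.8353 / 623.8756 = 2.14760

2.15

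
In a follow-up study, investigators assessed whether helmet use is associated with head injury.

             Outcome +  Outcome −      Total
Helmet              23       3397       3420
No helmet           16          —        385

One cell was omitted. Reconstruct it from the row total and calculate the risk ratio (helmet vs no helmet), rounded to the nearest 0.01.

0.16

The missing cell is in the unexposed row: 385 − 16 = 369.
So a = 23, b = 3397, c = 16, d = 369.
RR = [a/(a+b)] / [c/(c+d)] = (23/3420) / (16/385) = 0.00673/0.04156 = 0.16182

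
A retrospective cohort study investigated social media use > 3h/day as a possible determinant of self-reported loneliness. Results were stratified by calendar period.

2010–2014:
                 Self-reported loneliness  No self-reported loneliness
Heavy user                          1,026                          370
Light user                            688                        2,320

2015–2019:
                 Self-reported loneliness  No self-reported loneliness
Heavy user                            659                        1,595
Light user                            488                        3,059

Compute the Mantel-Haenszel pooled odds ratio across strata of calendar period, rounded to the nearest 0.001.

4.625

OR_MH = Σ(aᵢdᵢ/nᵢ) / Σ(bᵢcᵢ/nᵢ), where nᵢ is the stratum total.
Stratum 1 (2010–2014): n = 4404; a·d/n = 1026·2320/4404 = 540.4905; b·c/n = 370·688/4404 = 57.8020
Stratum 2 (2015–2019): n = 5801; a·d/n = 659·3059/5801 = 347.5058; b·c/n = 1595·488/5801 = 134.1769
OR_MH = (540.4905 + 347.5058) / (57.8020 + 134.1769) = 887.9962 / 191.9789 = 4.62549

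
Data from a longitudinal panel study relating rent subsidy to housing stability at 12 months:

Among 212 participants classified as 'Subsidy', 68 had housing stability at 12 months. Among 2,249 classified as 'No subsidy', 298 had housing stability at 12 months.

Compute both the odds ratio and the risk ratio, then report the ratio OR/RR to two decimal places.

From the description: a = 68, b = 144, c = 298, d = 1951.
OR = (68·1951)/(144·298) = 132668/42912 = 3.09163
Risk in exposed = 68/212 = 0.32075; risk in unexposed = 298/2249 = 0.13250; RR = 2.42073
OR/RR = 3.09163 / 2.42073 = 1.27715
The outcome is not rare, so the OR lies further from 1 than the RR.

1.28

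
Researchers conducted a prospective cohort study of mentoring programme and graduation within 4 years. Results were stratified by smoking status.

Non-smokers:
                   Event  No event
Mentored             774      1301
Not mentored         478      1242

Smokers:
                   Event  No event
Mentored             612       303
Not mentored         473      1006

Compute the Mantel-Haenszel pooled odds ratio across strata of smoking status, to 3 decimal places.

2.282

OR_MH = Σ(aᵢdᵢ/nᵢ) / Σ(bᵢcᵢ/nᵢ), where nᵢ is the stratum total.
Stratum 1 (Non-smokers): n = 3795; a·d/n = 774·1242/3795 = 253.3091; b·c/n = 1301·478/3795 = 163.8677
Stratum 2 (Smokers): n = 2394; a·d/n = 612·1006/2394 = 257.1729; b·c/n = 303·473/2394 = 59.8659
OR_MH = (253.3091 + 257.1729) / (163.8677 + 59.8659) = 510.4820 / 223.7336 = 2.28165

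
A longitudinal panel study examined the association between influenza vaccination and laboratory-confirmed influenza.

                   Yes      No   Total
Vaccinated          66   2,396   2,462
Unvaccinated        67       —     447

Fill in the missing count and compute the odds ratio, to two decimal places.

0.16

The missing cell is in the unexposed row: 447 − 67 = 380.
So a = 66, b = 2396, c = 67, d = 380.
OR = (a·d)/(b·c) = (66 × 380) / (2396 × 67) = 25080 / 160532 = 0.15623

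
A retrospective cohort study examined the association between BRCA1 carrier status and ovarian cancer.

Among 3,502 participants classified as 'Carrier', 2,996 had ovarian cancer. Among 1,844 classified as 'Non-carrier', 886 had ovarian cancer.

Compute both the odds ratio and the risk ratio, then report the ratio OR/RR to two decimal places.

3.60

From the description: a = 2996, b = 506, c = 886, d = 958.
OR = (2996·958)/(506·886) = 2870168/448316 = 6.40211
Risk in exposed = 2996/3502 = 0.85551; risk in unexposed = 886/1844 = 0.48048; RR = 1.78054
OR/RR = 6.40211 / 1.78054 = 3.59559
The outcome is not rare, so the OR lies further from 1 than the RR.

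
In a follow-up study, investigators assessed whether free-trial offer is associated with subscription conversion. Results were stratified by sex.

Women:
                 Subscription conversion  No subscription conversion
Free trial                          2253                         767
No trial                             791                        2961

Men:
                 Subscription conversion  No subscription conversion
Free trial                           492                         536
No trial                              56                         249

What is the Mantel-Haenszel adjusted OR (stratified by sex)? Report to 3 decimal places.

OR_MH = Σ(aᵢdᵢ/nᵢ) / Σ(bᵢcᵢ/nᵢ), where nᵢ is the stratum total.
Stratum 1 (Women): n = 6772; a·d/n = 2253·2961/6772 = 985.1053; b·c/n = 767·791/6772 = 89.5890
Stratum 2 (Men): n = 1333; a·d/n = 492·249/1333 = 91.9040; b·c/n = 536·56/1333 = 22.5176
OR_MH = (985.1053 + 91.9040) / (89.5890 + 22.5176) = 1077.0093 / 112.1067 = 9.60700

9.607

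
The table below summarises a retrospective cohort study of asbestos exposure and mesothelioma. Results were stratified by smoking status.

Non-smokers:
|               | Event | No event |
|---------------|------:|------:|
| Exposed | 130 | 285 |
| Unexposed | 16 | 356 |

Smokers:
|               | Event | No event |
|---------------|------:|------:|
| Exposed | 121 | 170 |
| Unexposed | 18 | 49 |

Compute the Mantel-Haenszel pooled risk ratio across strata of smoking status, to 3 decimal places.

RR_MH = Σ(aᵢ·n₀ᵢ/nᵢ) / Σ(cᵢ·n₁ᵢ/nᵢ), with n₁ᵢ = aᵢ+bᵢ (exposed), n₀ᵢ = cᵢ+dᵢ (unexposed), nᵢ = n₁ᵢ+n₀ᵢ.
Stratum 1 (Non-smokers): n₁ = 415, n₀ = 372, n = 787; a·n₀/n = 130·372/787 = 61.4485; c·n₁/n = 16·415/787 = 8.4371
Stratum 2 (Smokers): n₁ = 291, n₀ = 67, n = 358; a·n₀/n = 121·67/358 = 22.6453; c·n₁/n = 18·291/358 = 14.6313
RR_MH = (61.4485 + 22.6453) / (8.4371 + 14.6313) = 84.0938 / 23.0684 = 3.64541

3.645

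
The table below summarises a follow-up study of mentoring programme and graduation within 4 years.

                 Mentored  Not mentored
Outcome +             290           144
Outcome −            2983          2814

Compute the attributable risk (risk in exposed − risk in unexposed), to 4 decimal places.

0.0399

Reading the table with exposure as columns: a = 290 (Mentored, case), b = 2983 (Mentored, non-case), c = 144 (Not mentored, case), d = 2814.
Risk in exposed = 290/3273 = 0.088604; risk in unexposed = 144/2958 = 0.048682.
Risk difference = 0.088604 − 0.048682 = 0.039922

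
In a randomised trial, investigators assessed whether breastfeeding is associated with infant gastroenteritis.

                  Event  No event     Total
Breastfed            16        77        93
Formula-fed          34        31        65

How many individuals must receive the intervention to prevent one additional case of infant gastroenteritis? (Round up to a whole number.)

3

Risk in treated group = 16/93 = 0.17204; risk in control = 34/65 = 0.52308.
Absolute risk reduction = 0.52308 − 0.17204 = 0.35103
NNT = 1 / ARR = 1 / 0.35103 = 2.849 → round up → 3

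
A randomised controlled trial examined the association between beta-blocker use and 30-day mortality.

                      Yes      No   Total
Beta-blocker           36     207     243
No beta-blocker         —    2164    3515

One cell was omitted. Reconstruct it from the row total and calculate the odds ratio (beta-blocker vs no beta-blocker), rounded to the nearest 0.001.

The missing cell is in the unexposed row: 3515 − 2164 = 1351.
So a = 36, b = 207, c = 1351, d = 2164.
OR = (a·d)/(b·c) = (36 × 2164) / (207 × 1351) = 77904 / 279657 = 0.27857

0.279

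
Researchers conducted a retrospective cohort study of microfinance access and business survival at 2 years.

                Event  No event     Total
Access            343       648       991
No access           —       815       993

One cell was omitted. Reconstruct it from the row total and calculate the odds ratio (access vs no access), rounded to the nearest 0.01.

2.42

The missing cell is in the unexposed row: 993 − 815 = 178.
So a = 343, b = 648, c = 178, d = 815.
OR = (a·d)/(b·c) = (343 × 815) / (648 × 178) = 279545 / 115344 = 2.42358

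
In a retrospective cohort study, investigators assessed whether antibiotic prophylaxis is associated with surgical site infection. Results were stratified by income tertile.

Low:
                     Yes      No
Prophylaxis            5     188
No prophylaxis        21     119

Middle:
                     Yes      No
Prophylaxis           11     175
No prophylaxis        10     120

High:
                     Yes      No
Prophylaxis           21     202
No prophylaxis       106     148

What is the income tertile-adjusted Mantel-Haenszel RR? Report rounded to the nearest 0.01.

0.26

RR_MH = Σ(aᵢ·n₀ᵢ/nᵢ) / Σ(cᵢ·n₁ᵢ/nᵢ), with n₁ᵢ = aᵢ+bᵢ (exposed), n₀ᵢ = cᵢ+dᵢ (unexposed), nᵢ = n₁ᵢ+n₀ᵢ.
Stratum 1 (Low): n₁ = 193, n₀ = 140, n = 333; a·n₀/n = 5·140/333 = 2.1021; c·n₁/n = 21·193/333 = 12.1712
Stratum 2 (Middle): n₁ = 186, n₀ = 130, n = 316; a·n₀/n = 11·130/316 = 4.5253; c·n₁/n = 10·186/316 = 5.8861
Stratum 3 (High): n₁ = 223, n₀ = 254, n = 477; a·n₀/n = 21·254/477 = 11.1824; c·n₁/n = 106·223/477 = 49.5556
RR_MH = (2.1021 + 4.5253 + 11.1824) / (12.1712 + 5.8861 + 49.5556) = 17.8098 / 67.6128 = 0.26341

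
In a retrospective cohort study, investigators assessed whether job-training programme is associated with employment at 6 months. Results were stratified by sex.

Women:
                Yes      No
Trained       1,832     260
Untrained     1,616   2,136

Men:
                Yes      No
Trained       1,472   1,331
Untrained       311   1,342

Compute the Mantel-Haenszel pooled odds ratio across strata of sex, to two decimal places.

6.75

OR_MH = Σ(aᵢdᵢ/nᵢ) / Σ(bᵢcᵢ/nᵢ), where nᵢ is the stratum total.
Stratum 1 (Women): n = 5844; a·d/n = 1832·2136/5844 = 669.6016; b·c/n = 260·1616/5844 = 71.8960
Stratum 2 (Men): n = 4456; a·d/n = 1472·1342/4456 = 443.3178; b·c/n = 1331·311/4456 = 92.8952
OR_MH = (669.6016 + 443.3178) / (71.8960 + 92.8952) = 1112.9194 / 164.7912 = 6.75351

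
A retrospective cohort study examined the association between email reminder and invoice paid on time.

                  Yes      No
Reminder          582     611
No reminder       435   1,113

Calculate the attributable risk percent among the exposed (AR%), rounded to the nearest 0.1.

42.4

Cells: a = 582, b = 611, c = 435, d = 1113.
Risk in exposed = 582/1193 = 0.48785; risk in unexposed = 435/1548 = 0.28101.
RR = 0.48785/0.28101 = 1.73606
AR% = (RR − 1)/RR × 100 = (1.73606 − 1)/1.73606 × 100 = 42.3982%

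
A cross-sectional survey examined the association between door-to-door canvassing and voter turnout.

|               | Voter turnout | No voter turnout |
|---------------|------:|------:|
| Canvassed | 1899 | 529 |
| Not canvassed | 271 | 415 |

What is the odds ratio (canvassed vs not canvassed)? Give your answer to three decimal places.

Cells: a = 1899, b = 529, c = 271, d = 415.
OR = (a·d)/(b·c) = (1899 × 415) / (529 × 271) = 788085 / 143359 = 5.49728
The odds of voter turnout are about 5.50 times as high in the canvassed group.

5.497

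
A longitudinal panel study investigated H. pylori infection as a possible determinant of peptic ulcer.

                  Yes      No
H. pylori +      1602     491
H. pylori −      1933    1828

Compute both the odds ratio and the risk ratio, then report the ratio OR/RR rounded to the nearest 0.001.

Cells: a = 1602, b = 491, c = 1933, d = 1828.
OR = (1602·1828)/(491·1933) = 2928456/949103 = 3.08550
Risk in exposed = 1602/2093 = 0.76541; risk in unexposed = 1933/3761 = 0.51396; RR = 1.48924
OR/RR = 3.08550 / 1.48924 = 2.07186
The outcome is not rare, so the OR lies further from 1 than the RR.

2.072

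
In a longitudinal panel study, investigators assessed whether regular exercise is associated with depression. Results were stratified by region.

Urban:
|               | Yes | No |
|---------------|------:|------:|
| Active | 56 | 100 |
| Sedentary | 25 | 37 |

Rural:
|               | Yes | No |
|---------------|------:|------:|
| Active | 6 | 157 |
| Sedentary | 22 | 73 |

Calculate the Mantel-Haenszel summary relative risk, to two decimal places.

0.57

RR_MH = Σ(aᵢ·n₀ᵢ/nᵢ) / Σ(cᵢ·n₁ᵢ/nᵢ), with n₁ᵢ = aᵢ+bᵢ (exposed), n₀ᵢ = cᵢ+dᵢ (unexposed), nᵢ = n₁ᵢ+n₀ᵢ.
Stratum 1 (Urban): n₁ = 156, n₀ = 62, n = 218; a·n₀/n = 56·62/218 = 15.9266; c·n₁/n = 25·156/218 = 17.8899
Stratum 2 (Rural): n₁ = 163, n₀ = 95, n = 258; a·n₀/n = 6·95/258 = 2.2093; c·n₁/n = 22·163/258 = 13.8992
RR_MH = (15.9266 + 2.2093) / (17.8899 + 13.8992) = 18.1359 / 31.7891 = 0.57051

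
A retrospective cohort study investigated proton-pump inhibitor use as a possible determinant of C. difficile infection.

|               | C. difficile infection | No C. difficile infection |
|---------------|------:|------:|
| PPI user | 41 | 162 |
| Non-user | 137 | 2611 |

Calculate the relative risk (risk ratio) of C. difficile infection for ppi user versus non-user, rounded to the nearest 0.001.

Cells: a = 41, b = 162, c = 137, d = 2611.
Risk in exposed = 41/203 = 0.20197; risk in unexposed = 137/2748 = 0.04985.
RR = 0.20197 / 0.04985 = 4.05120
The risk among the exposed is 4.05 times that among the unexposed.

4.051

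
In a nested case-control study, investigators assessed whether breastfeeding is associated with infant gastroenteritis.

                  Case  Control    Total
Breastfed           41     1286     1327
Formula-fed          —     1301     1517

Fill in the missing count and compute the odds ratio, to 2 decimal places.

0.19

The missing cell is in the unexposed row: 1517 − 1301 = 216.
So a = 41, b = 1286, c = 216, d = 1301.
OR = (a·d)/(b·c) = (41 × 1301) / (1286 × 216) = 53341 / 277776 = 0.19203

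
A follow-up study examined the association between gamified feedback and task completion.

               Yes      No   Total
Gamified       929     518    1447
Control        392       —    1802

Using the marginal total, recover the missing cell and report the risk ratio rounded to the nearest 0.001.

2.951

The missing cell is in the unexposed row: 1802 − 392 = 1410.
So a = 929, b = 518, c = 392, d = 1410.
RR = [a/(a+b)] / [c/(c+d)] = (929/1447) / (392/1802) = 0.64202/0.21754 = 2.95132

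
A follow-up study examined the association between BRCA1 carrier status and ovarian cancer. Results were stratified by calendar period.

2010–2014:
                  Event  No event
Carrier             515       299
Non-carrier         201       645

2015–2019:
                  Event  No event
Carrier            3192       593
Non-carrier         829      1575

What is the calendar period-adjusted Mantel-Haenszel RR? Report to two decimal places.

2.48

RR_MH = Σ(aᵢ·n₀ᵢ/nᵢ) / Σ(cᵢ·n₁ᵢ/nᵢ), with n₁ᵢ = aᵢ+bᵢ (exposed), n₀ᵢ = cᵢ+dᵢ (unexposed), nᵢ = n₁ᵢ+n₀ᵢ.
Stratum 1 (2010–2014): n₁ = 814, n₀ = 846, n = 1660; a·n₀/n = 515·846/1660 = 262.4639; c·n₁/n = 201·814/1660 = 98.5627
Stratum 2 (2015–2019): n₁ = 3785, n₀ = 2404, n = 6189; a·n₀/n = 3192·2404/6189 = 1239.8720; c·n₁/n = 829·3785/6189 = 506.9906
RR_MH = (262.4639 + 1239.8720) / (98.5627 + 506.9906) = 1502.3359 / 605.5533 = 2.48093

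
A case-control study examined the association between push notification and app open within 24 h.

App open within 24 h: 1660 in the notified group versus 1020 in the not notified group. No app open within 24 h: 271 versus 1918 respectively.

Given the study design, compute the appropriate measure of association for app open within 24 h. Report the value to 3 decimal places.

11.518

From the description: a = 1660, b = 271, c = 1020, d = 1918.
This is a case-control study: participants were sampled on outcome status, so risks in the source population cannot be estimated directly — relative risk is not valid here. The odds ratio is the appropriate measure.
OR = (a·d)/(b·c) = (1660 × 1918) / (271 × 1020) = 3183880 / 276420 = 11.51827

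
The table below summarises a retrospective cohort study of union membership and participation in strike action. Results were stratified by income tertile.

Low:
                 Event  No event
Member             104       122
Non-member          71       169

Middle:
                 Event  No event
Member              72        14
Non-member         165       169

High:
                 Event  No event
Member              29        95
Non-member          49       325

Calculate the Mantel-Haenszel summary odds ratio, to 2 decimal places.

2.56

OR_MH = Σ(aᵢdᵢ/nᵢ) / Σ(bᵢcᵢ/nᵢ), where nᵢ is the stratum total.
Stratum 1 (Low): n = 466; a·d/n = 104·169/466 = 37.7167; b·c/n = 122·71/466 = 18.5880
Stratum 2 (Middle): n = 420; a·d/n = 72·169/420 = 28.9714; b·c/n = 14·165/420 = 5.5000
Stratum 3 (High): n = 498; a·d/n = 29·325/498 = 18.9257; b·c/n = 95·49/498 = 9.3474
OR_MH = (37.7167 + 28.9714 + 18.9257) / (18.5880 + 5.5000 + 9.3474) = 85.6139 / 33.4354 = 2.56058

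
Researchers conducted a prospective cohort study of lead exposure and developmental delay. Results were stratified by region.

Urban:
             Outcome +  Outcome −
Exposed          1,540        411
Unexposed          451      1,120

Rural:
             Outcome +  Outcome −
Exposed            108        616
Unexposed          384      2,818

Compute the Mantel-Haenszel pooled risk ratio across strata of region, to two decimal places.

RR_MH = Σ(aᵢ·n₀ᵢ/nᵢ) / Σ(cᵢ·n₁ᵢ/nᵢ), with n₁ᵢ = aᵢ+bᵢ (exposed), n₀ᵢ = cᵢ+dᵢ (unexposed), nᵢ = n₁ᵢ+n₀ᵢ.
Stratum 1 (Urban): n₁ = 1951, n₀ = 1571, n = 3522; a·n₀/n = 1540·1571/3522 = 686.9222; c·n₁/n = 451·1951/3522 = 249.8299
Stratum 2 (Rural): n₁ = 724, n₀ = 3202, n = 3926; a·n₀/n = 108·3202/3926 = 88.0835; c·n₁/n = 384·724/3926 = 70.8141
RR_MH = (686.9222 + 88.0835) / (249.8299 + 70.8141) = 775.0057 / 320.6440 = 2.41703

2.42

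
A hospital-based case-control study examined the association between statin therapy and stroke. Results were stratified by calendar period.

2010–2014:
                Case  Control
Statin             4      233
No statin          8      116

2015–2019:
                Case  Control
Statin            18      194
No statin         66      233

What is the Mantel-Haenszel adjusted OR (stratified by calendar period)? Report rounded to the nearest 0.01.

0.31

OR_MH = Σ(aᵢdᵢ/nᵢ) / Σ(bᵢcᵢ/nᵢ), where nᵢ is the stratum total.
Stratum 1 (2010–2014): n = 361; a·d/n = 4·116/361 = 1.2853; b·c/n = 233·8/361 = 5.1634
Stratum 2 (2015–2019): n = 511; a·d/n = 18·233/511 = 8.2074; b·c/n = 194·66/511 = 25.0568
OR_MH = (1.2853 + 8.2074) / (5.1634 + 25.0568) = 9.4928 / 30.2202 = 0.31412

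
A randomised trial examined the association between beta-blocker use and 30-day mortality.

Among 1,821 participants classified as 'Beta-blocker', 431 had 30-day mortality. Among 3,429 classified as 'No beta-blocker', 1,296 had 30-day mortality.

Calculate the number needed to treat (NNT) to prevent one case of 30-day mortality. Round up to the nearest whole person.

Risk in treated group = 431/1821 = 0.23668; risk in control = 1296/3429 = 0.37795.
Absolute risk reduction = 0.37795 − 0.23668 = 0.14127
NNT = 1 / ARR = 1 / 0.14127 = 7.079 → round up → 8

8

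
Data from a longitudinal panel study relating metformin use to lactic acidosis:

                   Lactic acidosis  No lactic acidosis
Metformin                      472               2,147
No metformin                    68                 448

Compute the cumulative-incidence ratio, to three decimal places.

Cells: a = 472, b = 2147, c = 68, d = 448.
Risk in exposed = 472/2619 = 0.18022; risk in unexposed = 68/516 = 0.13178.
RR = 0.18022 / 0.13178 = 1.36756
The risk among the exposed is 1.37 times that among the unexposed.

1.368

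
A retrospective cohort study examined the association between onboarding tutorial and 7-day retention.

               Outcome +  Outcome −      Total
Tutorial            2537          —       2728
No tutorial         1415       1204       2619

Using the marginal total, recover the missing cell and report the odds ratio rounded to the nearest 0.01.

The missing cell is in the exposed row: 2728 − 2537 = 191.
So a = 2537, b = 191, c = 1415, d = 1204.
OR = (a·d)/(b·c) = (2537 × 1204) / (191 × 1415) = 3054548 / 270265 = 11.30205

11.30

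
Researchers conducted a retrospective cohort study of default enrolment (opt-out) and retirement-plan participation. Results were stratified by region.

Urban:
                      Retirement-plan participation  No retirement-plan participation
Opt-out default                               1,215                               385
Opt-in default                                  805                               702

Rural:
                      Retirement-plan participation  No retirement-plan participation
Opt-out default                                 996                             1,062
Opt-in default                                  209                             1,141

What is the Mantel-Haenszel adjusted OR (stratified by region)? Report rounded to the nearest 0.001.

OR_MH = Σ(aᵢdᵢ/nᵢ) / Σ(bᵢcᵢ/nᵢ), where nᵢ is the stratum total.
Stratum 1 (Urban): n = 3107; a·d/n = 1215·702/3107 = 274.5188; b·c/n = 385·805/3107 = 99.7506
Stratum 2 (Rural): n = 3408; a·d/n = 996·1141/3408 = 333.4613; b·c/n = 1062·209/3408 = 65.1285
OR_MH = (274.5188 + 333.4613) / (99.7506 + 65.1285) = 607.9801 / 164.8791 = 3.68743

3.687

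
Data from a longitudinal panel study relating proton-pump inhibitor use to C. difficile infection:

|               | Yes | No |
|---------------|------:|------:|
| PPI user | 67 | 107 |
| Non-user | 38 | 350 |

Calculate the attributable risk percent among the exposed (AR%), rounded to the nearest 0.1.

Cells: a = 67, b = 107, c = 38, d = 350.
Risk in exposed = 67/174 = 0.38506; risk in unexposed = 38/388 = 0.09794.
RR = 0.38506/0.09794 = 3.93164
AR% = (RR − 1)/RR × 100 = (3.93164 − 1)/3.93164 × 100 = 74.5653%

74.6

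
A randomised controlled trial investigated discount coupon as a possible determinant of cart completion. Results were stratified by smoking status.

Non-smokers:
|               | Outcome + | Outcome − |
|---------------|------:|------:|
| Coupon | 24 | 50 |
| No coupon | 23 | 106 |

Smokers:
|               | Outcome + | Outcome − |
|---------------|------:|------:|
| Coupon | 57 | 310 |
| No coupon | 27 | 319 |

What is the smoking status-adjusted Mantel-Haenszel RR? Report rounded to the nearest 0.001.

RR_MH = Σ(aᵢ·n₀ᵢ/nᵢ) / Σ(cᵢ·n₁ᵢ/nᵢ), with n₁ᵢ = aᵢ+bᵢ (exposed), n₀ᵢ = cᵢ+dᵢ (unexposed), nᵢ = n₁ᵢ+n₀ᵢ.
Stratum 1 (Non-smokers): n₁ = 74, n₀ = 129, n = 203; a·n₀/n = 24·129/203 = 15.2512; c·n₁/n = 23·74/203 = 8.3842
Stratum 2 (Smokers): n₁ = 367, n₀ = 346, n = 713; a·n₀/n = 57·346/713 = 27.6606; c·n₁/n = 27·367/713 = 13.8976
RR_MH = (15.2512 + 27.6606) / (8.3842 + 13.8976) = 42.9118 / 22.2819 = 1.92586

1.926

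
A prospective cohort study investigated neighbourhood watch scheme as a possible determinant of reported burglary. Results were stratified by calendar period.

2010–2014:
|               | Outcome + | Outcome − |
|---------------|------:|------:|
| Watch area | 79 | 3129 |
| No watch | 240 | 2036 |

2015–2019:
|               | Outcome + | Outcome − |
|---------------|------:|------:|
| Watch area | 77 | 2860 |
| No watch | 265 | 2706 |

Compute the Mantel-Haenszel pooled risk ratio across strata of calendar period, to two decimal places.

RR_MH = Σ(aᵢ·n₀ᵢ/nᵢ) / Σ(cᵢ·n₁ᵢ/nᵢ), with n₁ᵢ = aᵢ+bᵢ (exposed), n₀ᵢ = cᵢ+dᵢ (unexposed), nᵢ = n₁ᵢ+n₀ᵢ.
Stratum 1 (2010–2014): n₁ = 3208, n₀ = 2276, n = 5484; a·n₀/n = 79·2276/5484 = 32.7870; c·n₁/n = 240·3208/5484 = 140.3939
Stratum 2 (2015–2019): n₁ = 2937, n₀ = 2971, n = 5908; a·n₀/n = 77·2971/5908 = 38.7216; c·n₁/n = 265·2937/5908 = 131.7375
RR_MH = (32.7870 + 38.7216) / (140.3939 + 131.7375) = 71.5086 / 272.1313 = 0.26277

0.26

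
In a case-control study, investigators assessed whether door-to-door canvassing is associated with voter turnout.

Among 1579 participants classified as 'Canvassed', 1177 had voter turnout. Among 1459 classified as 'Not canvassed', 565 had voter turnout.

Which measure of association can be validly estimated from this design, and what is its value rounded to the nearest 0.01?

From the description: a = 1177, b = 402, c = 565, d = 894.
This is a case-control study: participants were sampled on outcome status, so risks in the source population cannot be estimated directly — relative risk is not valid here. The odds ratio is the appropriate measure.
OR = (a·d)/(b·c) = (1177 × 894) / (402 × 565) = 1052238 / 227130 = 4.63276

4.63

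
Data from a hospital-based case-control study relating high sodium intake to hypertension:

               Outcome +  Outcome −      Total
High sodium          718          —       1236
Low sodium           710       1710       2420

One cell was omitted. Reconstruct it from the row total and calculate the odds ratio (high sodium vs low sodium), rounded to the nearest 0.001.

The missing cell is in the exposed row: 1236 − 718 = 518.
So a = 718, b = 518, c = 710, d = 1710.
OR = (a·d)/(b·c) = (718 × 1710) / (518 × 710) = 1227780 / 367780 = 3.33835

3.338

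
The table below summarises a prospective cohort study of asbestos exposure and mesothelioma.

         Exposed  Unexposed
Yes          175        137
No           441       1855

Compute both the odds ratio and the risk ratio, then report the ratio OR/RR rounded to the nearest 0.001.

1.301

Reading the table with exposure as columns: a = 175 (Exposed, case), b = 441 (Exposed, non-case), c = 137 (Unexposed, case), d = 1855.
OR = (175·1855)/(441·137) = 324625/60417 = 5.37307
Risk in exposed = 175/616 = 0.28409; risk in unexposed = 137/1992 = 0.06878; RR = 4.13072
OR/RR = 5.37307 / 4.13072 = 1.30076
The outcome is not rare, so the OR lies further from 1 than the RR.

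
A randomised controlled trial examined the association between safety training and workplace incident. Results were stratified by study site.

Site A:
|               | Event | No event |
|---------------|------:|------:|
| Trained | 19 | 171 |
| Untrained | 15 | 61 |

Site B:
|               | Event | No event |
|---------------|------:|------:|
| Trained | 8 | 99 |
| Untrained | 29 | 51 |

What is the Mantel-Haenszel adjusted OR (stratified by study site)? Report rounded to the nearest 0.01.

0.26

OR_MH = Σ(aᵢdᵢ/nᵢ) / Σ(bᵢcᵢ/nᵢ), where nᵢ is the stratum total.
Stratum 1 (Site A): n = 266; a·d/n = 19·61/266 = 4.3571; b·c/n = 171·15/266 = 9.6429
Stratum 2 (Site B): n = 187; a·d/n = 8·51/187 = 2.1818; b·c/n = 99·29/187 = 15.3529
OR_MH = (4.3571 + 2.1818) / (9.6429 + 15.3529) = 6.5390 / 24.9958 = 0.26160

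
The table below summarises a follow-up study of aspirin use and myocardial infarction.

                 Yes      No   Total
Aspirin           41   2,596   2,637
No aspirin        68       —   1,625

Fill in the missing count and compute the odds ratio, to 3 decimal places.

0.362

The missing cell is in the unexposed row: 1625 − 68 = 1557.
So a = 41, b = 2596, c = 68, d = 1557.
OR = (a·d)/(b·c) = (41 × 1557) / (2596 × 68) = 63837 / 176528 = 0.36163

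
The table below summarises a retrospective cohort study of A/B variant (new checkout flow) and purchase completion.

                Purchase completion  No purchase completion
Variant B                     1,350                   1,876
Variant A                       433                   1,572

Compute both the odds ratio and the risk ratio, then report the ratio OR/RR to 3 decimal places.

Cells: a = 1350, b = 1876, c = 433, d = 1572.
OR = (1350·1572)/(1876·433) = 2122200/812308 = 2.61256
Risk in exposed = 1350/3226 = 0.41847; risk in unexposed = 433/2005 = 0.21596; RR = 1.93774
OR/RR = 2.61256 / 1.93774 = 1.34825
The outcome is not rare, so the OR lies further from 1 than the RR.

1.348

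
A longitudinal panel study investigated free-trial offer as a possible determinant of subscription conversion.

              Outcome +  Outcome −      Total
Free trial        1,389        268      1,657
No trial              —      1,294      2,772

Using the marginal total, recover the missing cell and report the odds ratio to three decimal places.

The missing cell is in the unexposed row: 2772 − 1294 = 1478.
So a = 1389, b = 268, c = 1478, d = 1294.
OR = (a·d)/(b·c) = (1389 × 1294) / (268 × 1478) = 1797366 / 396104 = 4.53761

4.538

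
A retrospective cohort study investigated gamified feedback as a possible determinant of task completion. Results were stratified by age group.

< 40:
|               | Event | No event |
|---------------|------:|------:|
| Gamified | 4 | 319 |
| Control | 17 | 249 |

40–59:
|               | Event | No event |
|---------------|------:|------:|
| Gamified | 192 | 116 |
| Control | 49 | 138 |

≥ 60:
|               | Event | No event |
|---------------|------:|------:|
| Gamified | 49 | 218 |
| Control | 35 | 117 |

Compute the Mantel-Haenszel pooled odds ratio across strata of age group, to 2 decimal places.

1.77

OR_MH = Σ(aᵢdᵢ/nᵢ) / Σ(bᵢcᵢ/nᵢ), where nᵢ is the stratum total.
Stratum 1 (< 40): n = 589; a·d/n = 4·249/589 = 1.6910; b·c/n = 319·17/589 = 9.2071
Stratum 2 (40–59): n = 495; a·d/n = 192·138/495 = 53.5273; b·c/n = 116·49/495 = 11.4828
Stratum 3 (≥ 60): n = 419; a·d/n = 49·117/419 = 13.6826; b·c/n = 218·35/419 = 18.2100
OR_MH = (1.6910 + 53.5273 + 13.6826) / (9.2071 + 11.4828 + 18.2100) = 68.9009 / 38.9000 = 1.77123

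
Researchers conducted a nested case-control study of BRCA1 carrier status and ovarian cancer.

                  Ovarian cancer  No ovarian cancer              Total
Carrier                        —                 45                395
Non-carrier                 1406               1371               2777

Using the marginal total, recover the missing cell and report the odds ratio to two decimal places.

7.58

The missing cell is in the exposed row: 395 − 45 = 350.
So a = 350, b = 45, c = 1406, d = 1371.
OR = (a·d)/(b·c) = (350 × 1371) / (45 × 1406) = 479850 / 63270 = 7.58416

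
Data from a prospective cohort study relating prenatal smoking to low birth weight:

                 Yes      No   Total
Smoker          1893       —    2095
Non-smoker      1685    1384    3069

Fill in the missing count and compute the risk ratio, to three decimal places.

1.646

The missing cell is in the exposed row: 2095 − 1893 = 202.
So a = 1893, b = 202, c = 1685, d = 1384.
RR = [a/(a+b)] / [c/(c+d)] = (1893/2095) / (1685/3069) = 0.90358/0.54904 = 1.64575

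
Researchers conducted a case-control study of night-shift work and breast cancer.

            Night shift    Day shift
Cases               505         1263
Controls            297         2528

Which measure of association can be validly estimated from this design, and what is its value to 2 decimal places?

Reading the table with exposure as columns: a = 505 (Night shift, case), b = 297 (Night shift, non-case), c = 1263 (Day shift, case), d = 2528.
This is a case-control study: participants were sampled on outcome status, so risks in the source population cannot be estimated directly — relative risk is not valid here. The odds ratio is the appropriate measure.
OR = (a·d)/(b·c) = (505 × 2528) / (297 × 1263) = 1276640 / 375111 = 3.40337

3.40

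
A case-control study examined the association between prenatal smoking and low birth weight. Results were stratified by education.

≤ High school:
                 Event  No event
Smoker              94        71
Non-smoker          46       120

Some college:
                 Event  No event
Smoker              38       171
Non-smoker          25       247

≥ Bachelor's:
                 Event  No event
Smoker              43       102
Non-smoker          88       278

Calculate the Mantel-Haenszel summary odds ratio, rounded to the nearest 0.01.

2.12

OR_MH = Σ(aᵢdᵢ/nᵢ) / Σ(bᵢcᵢ/nᵢ), where nᵢ is the stratum total.
Stratum 1 (≤ High school): n = 331; a·d/n = 94·120/331 = 34.0785; b·c/n = 71·46/331 = 9.8671
Stratum 2 (Some college): n = 481; a·d/n = 38·247/481 = 19.5135; b·c/n = 171·25/481 = 8.8877
Stratum 3 (≥ Bachelor's): n = 511; a·d/n = 43·278/511 = 23.3933; b·c/n = 102·88/511 = 17.5656
OR_MH = (34.0785 + 19.5135 + 23.3933) / (9.8671 + 8.8877 + 17.5656) = 76.9854 / 36.3204 = 2.11962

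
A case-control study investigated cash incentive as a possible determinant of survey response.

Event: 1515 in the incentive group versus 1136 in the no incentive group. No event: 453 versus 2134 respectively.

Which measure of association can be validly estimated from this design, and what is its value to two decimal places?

From the description: a = 1515, b = 453, c = 1136, d = 2134.
This is a case-control study: participants were sampled on outcome status, so risks in the source population cannot be estimated directly — relative risk is not valid here. The odds ratio is the appropriate measure.
OR = (a·d)/(b·c) = (1515 × 2134) / (453 × 1136) = 3233010 / 514608 = 6.28247

6.28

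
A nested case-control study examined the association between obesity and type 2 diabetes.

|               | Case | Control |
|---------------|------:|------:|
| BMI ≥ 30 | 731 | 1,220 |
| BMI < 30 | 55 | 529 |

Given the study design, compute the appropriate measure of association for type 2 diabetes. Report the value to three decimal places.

Cells: a = 731, b = 1220, c = 55, d = 529.
This is a nested case-control study: participants were sampled on outcome status, so risks in the source population cannot be estimated directly — relative risk is not valid here. The odds ratio is the appropriate measure.
OR = (a·d)/(b·c) = (731 × 529) / (1220 × 55) = 386699 / 67100 = 5.76303

5.763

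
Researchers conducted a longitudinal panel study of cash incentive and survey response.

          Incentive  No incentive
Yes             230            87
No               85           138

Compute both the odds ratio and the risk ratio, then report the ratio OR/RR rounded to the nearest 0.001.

Reading the table with exposure as columns: a = 230 (Incentive, case), b = 85 (Incentive, non-case), c = 87 (No incentive, case), d = 138.
OR = (230·138)/(85·87) = 31740/7395 = 4.29209
Risk in exposed = 230/315 = 0.73016; risk in unexposed = 87/225 = 0.38667; RR = 1.88834
OR/RR = 4.29209 / 1.88834 = 2.27294
The outcome is not rare, so the OR lies further from 1 than the RR.

2.273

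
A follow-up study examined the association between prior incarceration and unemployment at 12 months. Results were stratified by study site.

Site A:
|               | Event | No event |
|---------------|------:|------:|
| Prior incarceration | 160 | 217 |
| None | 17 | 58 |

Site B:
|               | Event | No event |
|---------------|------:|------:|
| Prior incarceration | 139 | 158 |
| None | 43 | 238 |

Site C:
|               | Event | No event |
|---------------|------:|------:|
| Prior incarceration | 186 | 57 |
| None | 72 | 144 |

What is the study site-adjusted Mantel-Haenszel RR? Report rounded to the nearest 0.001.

RR_MH = Σ(aᵢ·n₀ᵢ/nᵢ) / Σ(cᵢ·n₁ᵢ/nᵢ), with n₁ᵢ = aᵢ+bᵢ (exposed), n₀ᵢ = cᵢ+dᵢ (unexposed), nᵢ = n₁ᵢ+n₀ᵢ.
Stratum 1 (Site A): n₁ = 377, n₀ = 75, n = 452; a·n₀/n = 160·75/452 = 26.5487; c·n₁/n = 17·377/452 = 14.1792
Stratum 2 (Site B): n₁ = 297, n₀ = 281, n = 578; a·n₀/n = 139·281/578 = 67.5761; c·n₁/n = 43·297/578 = 22.0952
Stratum 3 (Site C): n₁ = 243, n₀ = 216, n = 459; a·n₀/n = 186·216/459 = 87.5294; c·n₁/n = 72·243/459 = 38.1176
RR_MH = (26.5487 + 67.5761 + 87.5294) / (14.1792 + 22.0952 + 38.1176) = 181.6542 / 74.3920 = 2.44185

2.442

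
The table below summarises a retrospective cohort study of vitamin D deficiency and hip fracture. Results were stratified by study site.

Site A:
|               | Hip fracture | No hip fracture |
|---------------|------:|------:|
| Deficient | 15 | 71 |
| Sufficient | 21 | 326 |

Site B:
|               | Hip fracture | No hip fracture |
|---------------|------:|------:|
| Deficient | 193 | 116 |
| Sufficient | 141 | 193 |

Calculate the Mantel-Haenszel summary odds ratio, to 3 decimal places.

OR_MH = Σ(aᵢdᵢ/nᵢ) / Σ(bᵢcᵢ/nᵢ), where nᵢ is the stratum total.
Stratum 1 (Site A): n = 433; a·d/n = 15·326/433 = 11.2933; b·c/n = 71·21/433 = 3.4434
Stratum 2 (Site B): n = 643; a·d/n = 193·193/643 = 57.9300; b·c/n = 116·141/643 = 25.4370
OR_MH = (11.2933 + 57.9300) / (3.4434 + 25.4370) = 69.2233 / 28.8804 = 2.39689

2.397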